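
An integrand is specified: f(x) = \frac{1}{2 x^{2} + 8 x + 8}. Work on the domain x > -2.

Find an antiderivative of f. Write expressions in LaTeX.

Any candidate F(x) must reproduce f(x) exactly when differentiated.
Check: d/dx[- \frac{1}{2 x + 4}] = \frac{1}{2 x^{2} + 8 x + 8} = f(x).

An antiderivative is F(x) = - \frac{1}{2 x + 4}.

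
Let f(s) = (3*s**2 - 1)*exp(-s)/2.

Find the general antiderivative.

Recognize the product-rule pattern: f = u'v + uv' with u = -3*s**2/2 - 3*s - 5/2, v = exp(-s), so integration by parts undoes it.
Check: d/ds[-(3*s**2 + 6*s + 5)*exp(-s)/2] = (3*s**2 - 1)*exp(-s)/2 = f(s).

F(s) = -(3*s**2 + 6*s + 5)*exp(-s)/2 + C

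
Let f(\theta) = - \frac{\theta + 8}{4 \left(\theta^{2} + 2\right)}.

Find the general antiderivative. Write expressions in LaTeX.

Since d/d\theta undoes antidifferentiation here, F'(\theta) = f(\theta) is required of F(\theta).
Check: d/d\theta[\frac{- \log{\left(\theta^{2} + 2 \right)} - 8 \sqrt{2} \operatorname{atan}{\left(\frac{\sqrt{2} \theta}{2} \right)}}{8}] = \frac{- \theta - 8}{4 \theta^{2} + 8}, which equals f(\theta).

F(\theta) = \frac{- \log{\left(\theta^{2} + 2 \right)} - 8 \sqrt{2} \operatorname{atan}{\left(\frac{\sqrt{2} \theta}{2} \right)}}{8} + C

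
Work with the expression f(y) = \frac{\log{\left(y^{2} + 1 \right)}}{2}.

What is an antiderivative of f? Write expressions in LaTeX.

An antiderivative is F(y) = \frac{y \log{\left(y^{2} + 1 \right)} - 2 y + 2 \operatorname{atan}{\left(y \right)}}{2}.

Recover f(y) by differentiating a candidate F(y); any mismatch rules it out.
Check: d/dy[\frac{y \log{\left(y^{2} + 1 \right)} - 2 y + 2 \operatorname{atan}{\left(y \right)}}{2}] = \frac{\log{\left(y^{2} + 1 \right)}}{2} = f(y).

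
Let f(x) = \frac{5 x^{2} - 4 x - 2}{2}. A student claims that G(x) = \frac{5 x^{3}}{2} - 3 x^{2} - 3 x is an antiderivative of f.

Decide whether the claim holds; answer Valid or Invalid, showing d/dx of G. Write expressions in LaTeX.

d/dx[G] = \frac{15 x^{2}}{2} - 6 x - 3
d/dx[G] - f(x) = 5 x^{2} - 4 x - 2 != 0.

Invalid: d/dx[G] - f = 5 x^{2} - 4 x - 2, which is not 0.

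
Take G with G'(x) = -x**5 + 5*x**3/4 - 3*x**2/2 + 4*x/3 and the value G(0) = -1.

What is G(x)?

The integrand splits into summands that can be handled one at a time.
A general antiderivative is -x**6/6 + 5*x**4/16 - x**3/2 + 2*x**2/3 + C.
The condition gives C = -1 - (0) = -1.
So G(x) = -x**6/6 + 5*x**4/16 - x**3/2 + 2*x**2/3 - 1.
Check: d/dx[-x**6/6 + 5*x**4/16 - x**3/2 + 2*x**2/3 - 1] = -x**5 + 5*x**3/4 - 3*x**2/2 + 4*x/3 = G'(x).

G(x) = -x**6/6 + 5*x**4/16 - x**3/2 + 2*x**2/3 - 1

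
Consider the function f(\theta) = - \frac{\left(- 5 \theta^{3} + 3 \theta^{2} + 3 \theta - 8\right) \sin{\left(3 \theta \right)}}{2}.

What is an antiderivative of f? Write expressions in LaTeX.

Differentiate the proposed F(\theta) back; it has to land on f(\theta) exactly.
Check: d/d\theta[\frac{- 45 \theta^{3} \cos{\left(3 \theta \right)} + 45 \theta^{2} \sin{\left(3 \theta \right)} + 27 \theta^{2} \cos{\left(3 \theta \right)} - 18 \theta \sin{\left(3 \theta \right)} + 57 \theta \cos{\left(3 \theta \right)} - 19 \sin{\left(3 \theta \right)} - 78 \cos{\left(3 \theta \right)}}{54}] = \frac{5 \theta^{3} \sin{\left(3 \theta \right)}}{2} - \frac{3 \theta^{2} \sin{\left(3 \theta \right)}}{2} - \frac{3 \theta \sin{\left(3 \theta \right)}}{2} + 4 \sin{\left(3 \theta \right)}, which equals f(\theta).

An antiderivative is F(\theta) = \frac{- 45 \theta^{3} \cos{\left(3 \theta \right)} + 45 \theta^{2} \sin{\left(3 \theta \right)} + 27 \theta^{2} \cos{\left(3 \theta \right)} - 18 \theta \sin{\left(3 \theta \right)} + 57 \theta \cos{\left(3 \theta \right)} - 19 \sin{\left(3 \theta \right)} - 78 \cos{\left(3 \theta \right)}}{54}.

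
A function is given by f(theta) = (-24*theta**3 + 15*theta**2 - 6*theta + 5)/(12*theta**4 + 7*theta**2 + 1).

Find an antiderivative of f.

Check any antiderivative F(theta) by computing F'(theta) and comparing it with f(theta).
Check: d/dtheta[-log(theta**2 + 1/3) + 5*atan(2*theta)/2] = (-24*theta**3 + 15*theta**2 - 6*theta + 5)/(12*theta**4 + 7*theta**2 + 1) = f(theta).

An antiderivative is F(theta) = -log(theta**2 + 1/3) + 5*atan(2*theta)/2.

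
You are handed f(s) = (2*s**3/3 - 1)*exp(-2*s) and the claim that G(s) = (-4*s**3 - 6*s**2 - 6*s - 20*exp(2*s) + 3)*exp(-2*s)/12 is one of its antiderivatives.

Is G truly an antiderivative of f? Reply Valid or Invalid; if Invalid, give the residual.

Valid. The derivative of G reproduces f.

d/ds[G] = (2*s**3 - 3)*exp(-2*s)/3
This equals f(s) exactly, so the claim holds.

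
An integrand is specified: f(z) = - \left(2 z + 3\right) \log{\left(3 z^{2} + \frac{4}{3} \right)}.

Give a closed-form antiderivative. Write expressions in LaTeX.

Recover f(z) by differentiating a candidate F(z); any mismatch rules it out.
Check: d/dz[- \frac{9 z^{2} \log{\left(3 z^{2} + \frac{4}{3} \right)} - 9 z^{2} + 27 z \log{\left(3 z^{2} + \frac{4}{3} \right)} - 54 z + 4 \log{\left(z^{2} + \frac{4}{9} \right)} + 36 \operatorname{atan}{\left(\frac{3 z}{2} \right)}}{9}] = - 2 z \log{\left(3 z^{2} + \frac{4}{3} \right)} - 3 \log{\left(3 z^{2} + \frac{4}{3} \right)}, which equals f(z).

An antiderivative is F(z) = - \frac{9 z^{2} \log{\left(3 z^{2} + \frac{4}{3} \right)} - 9 z^{2} + 27 z \log{\left(3 z^{2} + \frac{4}{3} \right)} - 54 z + 4 \log{\left(z^{2} + \frac{4}{9} \right)} + 36 \operatorname{atan}{\left(\frac{3 z}{2} \right)}}{9}.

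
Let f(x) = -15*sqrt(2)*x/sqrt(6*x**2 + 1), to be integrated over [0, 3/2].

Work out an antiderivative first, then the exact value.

f matches the chain-rule pattern g'(h)*h' with inner function h(x) = 3*x**2 + 1/2; substituting u = h(x) collapses the integral.
F(x) = -5*sqrt(3*x**2 + 1/2) is an antiderivative of f.
Check: d/dx[-5*sqrt(3*x**2 + 1/2)] = -15*sqrt(2)*x/sqrt(6*x**2 + 1) = f(x).
F(3/2) = -5*sqrt(29)/2; F(0) = -5*sqrt(2)/2.
Integral = F(3/2) - F(0) = -5*sqrt(29)/2 + 5*sqrt(2)/2.

Antiderivative: F(x) = -5*sqrt(3*x**2 + 1/2); value = -5*sqrt(29)/2 + 5*sqrt(2)/2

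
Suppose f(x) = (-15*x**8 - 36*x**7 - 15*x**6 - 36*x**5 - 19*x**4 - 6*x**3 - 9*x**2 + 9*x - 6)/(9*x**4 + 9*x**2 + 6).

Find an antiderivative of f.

An antiderivative is F(x) = -x**5/3 - x**4 - x + log(2*x**4 + 2*x**2 + 4/3)/2.

Differentiate the proposed F(x) back; it has to land on f(x) exactly.
Check: d/dx[-x**5/3 - x**4 - x + log(2*x**4 + 2*x**2 + 4/3)/2] = (-15*x**8 - 36*x**7 - 15*x**6 - 36*x**5 - 19*x**4 - 6*x**3 - 9*x**2 + 9*x - 6)/(9*x**4 + 9*x**2 + 6) = f(x).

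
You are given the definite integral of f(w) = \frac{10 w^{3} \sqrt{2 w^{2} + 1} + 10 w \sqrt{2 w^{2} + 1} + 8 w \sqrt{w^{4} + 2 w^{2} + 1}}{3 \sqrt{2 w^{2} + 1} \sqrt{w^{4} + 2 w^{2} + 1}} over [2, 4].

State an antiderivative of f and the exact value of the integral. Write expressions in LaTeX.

An antiderivative F(w) passes only if d/dw[F] lands on f(w) exactly.
F(w) = \frac{4 \sqrt{2 w^{2} + 1} + 5 \sqrt{w^{4} + 2 w^{2} + 1}}{3} is an antiderivative of f.
Check: d/dw[\frac{4 \sqrt{2 w^{2} + 1} + 5 \sqrt{w^{4} + 2 w^{2} + 1}}{3}] = \frac{10 w^{3} \sqrt{2 w^{2} + 1} + 10 w \sqrt{2 w^{2} + 1} + 8 w \sqrt{w^{4} + 2 w^{2} + 1}}{3 \sqrt{2 w^{2} + 1} \sqrt{w^{4} + 2 w^{2} + 1}} = f(w).
F(4) = \frac{4 \sqrt{33}}{3} + \frac{85}{3}; F(2) = \frac{37}{3}.
Integral = F(4) - F(2) = \frac{4 \sqrt{33}}{3} + 16.

Antiderivative: F(w) = \frac{4 \sqrt{2 w^{2} + 1} + 5 \sqrt{w^{4} + 2 w^{2} + 1}}{3}; value = \frac{4 \sqrt{33}}{3} + 16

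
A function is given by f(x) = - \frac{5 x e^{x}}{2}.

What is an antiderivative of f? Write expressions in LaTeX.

f has the shape u'v + uv' for u = \frac{5}{2} - \frac{5 x}{2} and v = e^{x} — it is the derivative of the product u*v.
Check: d/dx[- \frac{5 x e^{x}}{2} + \frac{5 e^{x}}{2}] = - \frac{5 x e^{x}}{2} = f(x).

An antiderivative is F(x) = - \frac{5 x e^{x}}{2} + \frac{5 e^{x}}{2}.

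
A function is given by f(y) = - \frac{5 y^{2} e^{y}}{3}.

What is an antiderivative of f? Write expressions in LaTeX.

f has the shape u'v + uv' for u = - \frac{5 y^{2}}{3} + \frac{10 y}{3} - \frac{10}{3} and v = e^{y} — it is the derivative of the product u*v.
Check: d/dy[\frac{5 \left(- y^{2} + 2 y - 2\right) e^{y}}{3}] = - \frac{5 y^{2} e^{y}}{3} = f(y).

An antiderivative is F(y) = \frac{5 \left(- y^{2} + 2 y - 2\right) e^{y}}{3}.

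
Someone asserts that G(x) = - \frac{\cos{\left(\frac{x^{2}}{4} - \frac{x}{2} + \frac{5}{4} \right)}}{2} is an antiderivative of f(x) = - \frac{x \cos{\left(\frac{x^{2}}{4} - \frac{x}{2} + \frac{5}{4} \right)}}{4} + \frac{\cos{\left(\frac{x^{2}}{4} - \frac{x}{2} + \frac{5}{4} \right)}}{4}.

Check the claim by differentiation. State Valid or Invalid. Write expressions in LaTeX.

d/dx[G] = \frac{x \sin{\left(\frac{x^{2}}{4} - \frac{x}{2} + \frac{5}{4} \right)}}{4} - \frac{\sin{\left(\frac{x^{2}}{4} - \frac{x}{2} + \frac{5}{4} \right)}}{4}
d/dx[G] - f(x) = \frac{x \sin{\left(\frac{x^{2}}{4} - \frac{x}{2} + \frac{5}{4} \right)}}{4} + \frac{x \cos{\left(\frac{x^{2}}{4} - \frac{x}{2} + \frac{5}{4} \right)}}{4} - \frac{\sin{\left(\frac{x^{2}}{4} - \frac{x}{2} + \frac{5}{4} \right)}}{4} - \frac{\cos{\left(\frac{x^{2}}{4} - \frac{x}{2} + \frac{5}{4} \right)}}{4} != 0.

Invalid: d/dx[G] - f = \frac{x \sin{\left(\frac{x^{2}}{4} - \frac{x}{2} + \frac{5}{4} \right)}}{4} + \frac{x \cos{\left(\frac{x^{2}}{4} - \frac{x}{2} + \frac{5}{4} \right)}}{4} - \frac{\sin{\left(\frac{x^{2}}{4} - \frac{x}{2} + \frac{5}{4} \right)}}{4} - \frac{\cos{\left(\frac{x^{2}}{4} - \frac{x}{2} + \frac{5}{4} \right)}}{4}, which is not 0.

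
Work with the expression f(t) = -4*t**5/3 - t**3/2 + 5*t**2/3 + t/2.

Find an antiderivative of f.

An antiderivative is F(t) = t**2*(-16*t**4 - 9*t**2 + 40*t + 18)/72.

Integrate term by term and add the pieces.
Check: d/dt[t**2*(-16*t**4 - 9*t**2 + 40*t + 18)/72] = -4*t**5/3 - t**3/2 + 5*t**2/3 + t/2 = f(t).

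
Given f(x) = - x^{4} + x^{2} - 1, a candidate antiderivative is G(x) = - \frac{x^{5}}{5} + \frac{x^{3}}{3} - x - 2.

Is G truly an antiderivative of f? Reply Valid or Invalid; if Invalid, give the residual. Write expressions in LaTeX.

Valid - differentiating G returns exactly f.

d/dx[G] = - x^{4} + x^{2} - 1
This equals f(x) exactly, so the claim holds.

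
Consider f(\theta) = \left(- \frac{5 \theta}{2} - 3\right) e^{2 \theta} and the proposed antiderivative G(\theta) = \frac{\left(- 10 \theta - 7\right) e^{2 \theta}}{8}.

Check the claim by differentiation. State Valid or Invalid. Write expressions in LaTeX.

Valid - the claim checks out under differentiation.

d/d\theta[G] = - \frac{5 \theta e^{2 \theta}}{2} - 3 e^{2 \theta}
This equals f(\theta) exactly, so the claim holds.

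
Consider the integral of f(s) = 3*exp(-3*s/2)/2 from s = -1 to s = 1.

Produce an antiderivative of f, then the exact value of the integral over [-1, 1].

Antiderivative: F(s) = -exp(-3*s/2); value = -exp(-3/2) + exp(3/2)

Check any antiderivative F(s) by computing F'(s) and comparing it with f(s).
F(s) = -exp(-3*s/2) is an antiderivative of f.
Check: d/ds[-exp(-3*s/2)] = 3*exp(-3*s/2)/2 = f(s).
F(1) = -exp(-3/2); F(-1) = -exp(3/2).
Integral = F(1) - F(-1) = -exp(-3/2) + exp(3/2).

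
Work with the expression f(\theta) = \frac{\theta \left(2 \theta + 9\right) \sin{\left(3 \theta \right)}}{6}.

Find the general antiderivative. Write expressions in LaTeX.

Differentiate the proposed F(\theta) back; it has to land on f(\theta) exactly.
Check: d/d\theta[- \frac{18 \theta^{2} \cos{\left(3 \theta \right)} - 12 \theta \sin{\left(3 \theta \right)} + 81 \theta \cos{\left(3 \theta \right)} - 27 \sin{\left(3 \theta \right)} - 4 \cos{\left(3 \theta \right)}}{162}] = \frac{\theta^{2} \sin{\left(3 \theta \right)}}{3} + \frac{3 \theta \sin{\left(3 \theta \right)}}{2}, which equals f(\theta).

F(\theta) = - \frac{18 \theta^{2} \cos{\left(3 \theta \right)} - 12 \theta \sin{\left(3 \theta \right)} + 81 \theta \cos{\left(3 \theta \right)} - 27 \sin{\left(3 \theta \right)} - 4 \cos{\left(3 \theta \right)}}{162} + C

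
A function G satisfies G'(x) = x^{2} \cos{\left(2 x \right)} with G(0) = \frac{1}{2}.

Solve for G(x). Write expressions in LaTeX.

A candidate passes only if d/dx[G] lands on the given G'(x) exactly.
A general antiderivative is \frac{x^{2} \sin{\left(2 x \right)}}{2} + \frac{x \cos{\left(2 x \right)}}{2} - \frac{\sin{\left(2 x \right)}}{4} + C.
The condition gives C = \frac{1}{2} - (0) = \frac{1}{2}.
So G(x) = \frac{x^{2} \sin{\left(2 x \right)}}{2} + \frac{x \cos{\left(2 x \right)}}{2} - \frac{\sin{\left(2 x \right)}}{4} + \frac{1}{2}.
Check: d/dx[\frac{x^{2} \sin{\left(2 x \right)}}{2} + \frac{x \cos{\left(2 x \right)}}{2} - \frac{\sin{\left(2 x \right)}}{4} + \frac{1}{2}] = x^{2} \cos{\left(2 x \right)} = G'(x).

G(x) = \frac{x^{2} \sin{\left(2 x \right)}}{2} + \frac{x \cos{\left(2 x \right)}}{2} - \frac{\sin{\left(2 x \right)}}{4} + \frac{1}{2}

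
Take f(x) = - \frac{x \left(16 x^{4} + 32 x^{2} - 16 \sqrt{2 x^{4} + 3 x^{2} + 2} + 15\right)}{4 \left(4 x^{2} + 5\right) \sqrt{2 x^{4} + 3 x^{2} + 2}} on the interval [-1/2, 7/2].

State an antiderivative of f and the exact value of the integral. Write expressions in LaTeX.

For F(x) to be correct the identity F'(x) - f(x) = 0 must hold.
F(x) = \frac{- \sqrt{2 x^{4} + 3 x^{2} + 2} + 2 \log{\left(4 x^{2} + 5 \right)}}{4} is an antiderivative of f.
Check: d/dx[\frac{- \sqrt{2 x^{4} + 3 x^{2} + 2} + 2 \log{\left(4 x^{2} + 5 \right)}}{4}] = \frac{- 16 x^{5} - 32 x^{3} + 16 x \sqrt{2 x^{4} + 3 x^{2} + 2} - 15 x}{16 x^{2} \sqrt{2 x^{4} + 3 x^{2} + 2} + 20 \sqrt{2 x^{4} + 3 x^{2} + 2}}, which equals f(x).
F(7/2) = - \frac{\sqrt{5422}}{16} + \frac{\log{\left(54 \right)}}{2}; F(-1/2) = - \frac{\sqrt{46}}{16} + \frac{\log{\left(6 \right)}}{2}.
Integral = F(7/2) - F(-1/2) = - \frac{\sqrt{5422}}{16} - \frac{\log{\left(6 \right)}}{2} + \frac{\sqrt{46}}{16} + \frac{\log{\left(54 \right)}}{2}.

Antiderivative: F(x) = \frac{- \sqrt{2 x^{4} + 3 x^{2} + 2} + 2 \log{\left(4 x^{2} + 5 \right)}}{4}; value = - \frac{\sqrt{5422}}{16} - \frac{\log{\left(6 \right)}}{2} + \frac{\sqrt{46}}{16} + \frac{\log{\left(54 \right)}}{2}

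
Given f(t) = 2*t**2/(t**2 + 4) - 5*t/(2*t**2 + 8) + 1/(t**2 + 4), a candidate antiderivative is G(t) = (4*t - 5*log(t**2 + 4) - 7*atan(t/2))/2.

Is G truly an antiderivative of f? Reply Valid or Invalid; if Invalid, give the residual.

d/dt[G] = (2*t**2 - 5*t + 1)/(t**2 + 4)
d/dt[G] - f(t) = -5*t/(2*t**2 + 8) != 0.

Invalid: d/dt[G] - f = -5*t/(2*t**2 + 8), which is not 0.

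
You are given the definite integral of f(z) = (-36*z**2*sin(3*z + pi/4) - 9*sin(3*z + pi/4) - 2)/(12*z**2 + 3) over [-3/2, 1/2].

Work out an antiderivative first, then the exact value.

Check any antiderivative F(z) by computing F'(z) and comparing it with f(z).
F(z) = -(-3*cos(3*z + pi/4) + atan(2*z))/3 is an antiderivative of f.
Check: d/dz[-(-3*cos(3*z + pi/4) + atan(2*z))/3] = (-36*z**2*sin(3*z + pi/4) - 9*sin(3*z + pi/4) - 2)/(12*z**2 + 3) = f(z).
F(1/2) = cos(pi/4 + 3/2) - pi/12; F(-3/2) = sin(pi/4 + 9/2) + atan(3)/3.
Integral = F(1/2) - F(-3/2) = cos(pi/4 + 3/2) - atan(3)/3 - pi/12 - sin(pi/4 + 9/2).

Antiderivative: F(z) = -(-3*cos(3*z + pi/4) + atan(2*z))/3; value = cos(pi/4 + 3/2) - atan(3)/3 - pi/12 - sin(pi/4 + 9/2)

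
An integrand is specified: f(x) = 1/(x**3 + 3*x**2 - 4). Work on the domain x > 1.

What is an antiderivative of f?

An antiderivative is F(x) = log(x - 1)/9 - log(x + 2)/9 + 1/(3*x + 6).

Factor the denominator ((x - 1)*(x + 2)**2) and decompose: f = -1/(9*(x + 2)) - 1/(3*(x + 2)**2) + 1/(9*(x - 1)); each piece integrates to a log, atan, or power term.
Check: d/dx[log(x - 1)/9 - log(x + 2)/9 + 1/(3*x + 6)] = 1/(x**3 + 3*x**2 - 4) = f(x).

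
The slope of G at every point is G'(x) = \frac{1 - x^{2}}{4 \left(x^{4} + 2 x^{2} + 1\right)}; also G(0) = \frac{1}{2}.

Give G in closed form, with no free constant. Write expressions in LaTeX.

G(x) = \frac{x}{4 x^{2} + 4} + \frac{1}{2}

Recognize the product-rule pattern: G'(x) = u'v + uv' with u = \frac{x}{4}, v = \frac{1}{x^{2} + 1}, so integration by parts undoes it.
A general antiderivative is \frac{x}{4 \left(x^{2} + 1\right)} + C.
The condition gives C = \frac{1}{2} - (0) = \frac{1}{2}.
So G(x) = \frac{x}{4 x^{2} + 4} + \frac{1}{2}.
Check: d/dx[\frac{x}{4 x^{2} + 4} + \frac{1}{2}] = \frac{1 - x^{2}}{4 x^{4} + 8 x^{2} + 4}, which equals G'(x).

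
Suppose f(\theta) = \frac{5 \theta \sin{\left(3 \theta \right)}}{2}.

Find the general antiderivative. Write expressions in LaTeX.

F(\theta) = - \frac{5 \theta \cos{\left(3 \theta \right)}}{6} + \frac{5 \sin{\left(3 \theta \right)}}{18} + C

An antiderivative F(\theta) passes only if d/d\theta[F] lands on f(\theta) exactly.
Check: d/d\theta[- \frac{5 \theta \cos{\left(3 \theta \right)}}{6} + \frac{5 \sin{\left(3 \theta \right)}}{18}] = \frac{5 \theta \sin{\left(3 \theta \right)}}{2} = f(\theta).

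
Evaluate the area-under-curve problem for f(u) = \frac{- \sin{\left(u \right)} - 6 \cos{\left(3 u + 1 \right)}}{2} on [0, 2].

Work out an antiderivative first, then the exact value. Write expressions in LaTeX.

Antiderivative: F(u) = - \sin{\left(3 u + 1 \right)} + \frac{\cos{\left(u \right)}}{2}; value = - \sin{\left(7 \right)} - \frac{1}{2} + \frac{\cos{\left(2 \right)}}{2} + \sin{\left(1 \right)}

Differentiate the proposed F(u) back; it has to land on f(u) exactly.
F(u) = - \sin{\left(3 u + 1 \right)} + \frac{\cos{\left(u \right)}}{2} is an antiderivative of f.
Check: d/du[- \sin{\left(3 u + 1 \right)} + \frac{\cos{\left(u \right)}}{2}] = - \frac{\sin{\left(u \right)}}{2} - 3 \cos{\left(3 u + 1 \right)}, which equals f(u).
F(2) = - \sin{\left(7 \right)} + \frac{\cos{\left(2 \right)}}{2}; F(0) = \frac{1}{2} - \sin{\left(1 \right)}.
Integral = F(2) - F(0) = - \sin{\left(7 \right)} - \frac{1}{2} + \frac{\cos{\left(2 \right)}}{2} + \sin{\left(1 \right)}.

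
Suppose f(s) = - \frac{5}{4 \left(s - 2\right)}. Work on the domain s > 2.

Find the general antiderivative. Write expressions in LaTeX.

F(s) = - \frac{5 \log{\left(\frac{3 s}{2} - 3 \right)}}{4} + C

Any candidate F(s) must reproduce f(s) exactly when differentiated.
Check: d/ds[- \frac{5 \log{\left(\frac{3 s}{2} - 3 \right)}}{4}] = - \frac{5}{4 s - 8}, which equals f(s).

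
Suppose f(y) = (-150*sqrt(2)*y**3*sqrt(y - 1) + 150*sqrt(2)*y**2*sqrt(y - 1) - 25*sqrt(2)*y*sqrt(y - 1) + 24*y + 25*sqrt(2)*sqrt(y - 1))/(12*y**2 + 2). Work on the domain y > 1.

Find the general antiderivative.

F(y) = -5*sqrt(2)*y**2*sqrt(y - 1) + 10*sqrt(2)*y*sqrt(y - 1) - 5*sqrt(2)*sqrt(y - 1) + log(2*y**2 + 1/3) + C

Differentiate the proposed F(y) back; it has to land on f(y) exactly.
Check: d/dy[-5*sqrt(2)*y**2*sqrt(y - 1) + 10*sqrt(2)*y*sqrt(y - 1) - 5*sqrt(2)*sqrt(y - 1) + log(2*y**2 + 1/3)] = (-150*sqrt(2)*y**4 + 300*sqrt(2)*y**3 - 175*sqrt(2)*y**2 + 24*y*sqrt(y - 1) + 50*sqrt(2)*y - 25*sqrt(2))/(12*y**2*sqrt(y - 1) + 2*sqrt(y - 1)), which equals f(y).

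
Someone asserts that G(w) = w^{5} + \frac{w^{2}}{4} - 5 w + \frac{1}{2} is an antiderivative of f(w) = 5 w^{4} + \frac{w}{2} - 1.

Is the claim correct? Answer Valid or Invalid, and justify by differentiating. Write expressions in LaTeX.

Invalid: d/dw[G] - f = -4, which is not 0.

d/dw[G] = 5 w^{4} + \frac{w}{2} - 5
d/dw[G] - f(w) = -4 != 0.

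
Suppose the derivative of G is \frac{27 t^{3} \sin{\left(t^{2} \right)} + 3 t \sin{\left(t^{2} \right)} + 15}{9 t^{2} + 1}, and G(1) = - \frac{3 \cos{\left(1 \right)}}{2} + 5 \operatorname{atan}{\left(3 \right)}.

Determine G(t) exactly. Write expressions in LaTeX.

G(t) = \frac{- 3 \cos{\left(t^{2} \right)} + 10 \operatorname{atan}{\left(3 t \right)}}{2}

Check a candidate G(t) by differentiating: d/dt[G] must match the given G'(t).
A general antiderivative is - \frac{3 \cos{\left(t^{2} \right)}}{2} + 5 \operatorname{atan}{\left(3 t \right)} + C.
The condition gives C = - \frac{3 \cos{\left(1 \right)}}{2} + 5 \operatorname{atan}{\left(3 \right)} - (- \frac{3 \cos{\left(1 \right)}}{2} + 5 \operatorname{atan}{\left(3 \right)}) = 0.
So G(t) = \frac{- 3 \cos{\left(t^{2} \right)} + 10 \operatorname{atan}{\left(3 t \right)}}{2}.
Check: d/dt[\frac{- 3 \cos{\left(t^{2} \right)} + 10 \operatorname{atan}{\left(3 t \right)}}{2}] = \frac{27 t^{3} \sin{\left(t^{2} \right)} + 3 t \sin{\left(t^{2} \right)} + 15}{9 t^{2} + 1} = G'(t).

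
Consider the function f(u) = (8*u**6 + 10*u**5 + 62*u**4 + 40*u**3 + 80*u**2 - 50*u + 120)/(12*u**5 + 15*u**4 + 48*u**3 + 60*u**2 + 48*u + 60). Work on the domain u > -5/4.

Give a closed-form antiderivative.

An antiderivative F(u) passes only if d/du[F] lands on f(u) exactly.
Check: d/du[u**2/3 + 5*log(2*u + 5/2)/2 + 3/(u**2 + 2)] = (8*u**6 + 10*u**5 + 62*u**4 + 40*u**3 + 80*u**2 - 50*u + 120)/(12*u**5 + 15*u**4 + 48*u**3 + 60*u**2 + 48*u + 60) = f(u).

An antiderivative is F(u) = u**2/3 + 5*log(2*u + 5/2)/2 + 3/(u**2 + 2).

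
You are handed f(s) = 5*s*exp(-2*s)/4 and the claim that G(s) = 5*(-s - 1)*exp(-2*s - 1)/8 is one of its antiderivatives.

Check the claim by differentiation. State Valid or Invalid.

d/ds[G] = (10*s + 5)*exp(-1)*exp(-2*s)/8
d/ds[G] - f(s) = (-10*exp(1)*s + 10*s + 5)*exp(-1)*exp(-2*s)/8 != 0.

Invalid: d/ds[G] - f = (-10*exp(1)*s + 10*s + 5)*exp(-1)*exp(-2*s)/8, which is not 0.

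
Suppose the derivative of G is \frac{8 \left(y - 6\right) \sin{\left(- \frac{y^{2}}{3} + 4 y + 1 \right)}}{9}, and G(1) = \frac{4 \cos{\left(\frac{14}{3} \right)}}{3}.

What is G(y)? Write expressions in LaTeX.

G(y) = \frac{4 \cos{\left(- \frac{y^{2}}{3} + 4 y + 1 \right)}}{3}

The substitution u = - \frac{y^{2}}{3} + 4 y + 1 works: G'(y) is exactly (dG/du)*(du/dy) for that inner function.
A general antiderivative is \frac{4 \cos{\left(- \frac{y^{2}}{3} + 4 y + 1 \right)}}{3} + C.
The condition gives C = \frac{4 \cos{\left(\frac{14}{3} \right)}}{3} - (\frac{4 \cos{\left(\frac{14}{3} \right)}}{3}) = 0.
So G(y) = \frac{4 \cos{\left(- \frac{y^{2}}{3} + 4 y + 1 \right)}}{3}.
Check: d/dy[\frac{4 \cos{\left(- \frac{y^{2}}{3} + 4 y + 1 \right)}}{3}] = \frac{8 y \sin{\left(- \frac{y^{2}}{3} + 4 y + 1 \right)}}{9} - \frac{16 \sin{\left(- \frac{y^{2}}{3} + 4 y + 1 \right)}}{3}, which equals G'(y).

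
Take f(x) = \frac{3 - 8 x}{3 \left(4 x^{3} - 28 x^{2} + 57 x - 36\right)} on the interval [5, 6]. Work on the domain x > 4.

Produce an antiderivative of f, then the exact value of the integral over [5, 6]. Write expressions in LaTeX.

Antiderivative: F(x) = - \frac{29 \log{\left(x - 4 \right)}}{75} + \frac{29 \log{\left(x - \frac{3}{2} \right)}}{75} - \frac{3}{10 x - 15}; value = - \frac{29 \log{\left(\frac{7}{2} \right)}}{75} - \frac{29 \log{\left(2 \right)}}{75} + \frac{2}{105} + \frac{29 \log{\left(\frac{9}{2} \right)}}{75}

Factor the denominator (3 \left(x - 4\right) \left(2 x - 3\right)^{2}) and decompose: f = \frac{58}{75 \left(2 x - 3\right)} + \frac{6}{5 \left(2 x - 3\right)^{2}} - \frac{29}{75 \left(x - 4\right)}; each piece integrates to a log, atan, or power term.
F(x) = - \frac{29 \log{\left(x - 4 \right)}}{75} + \frac{29 \log{\left(x - \frac{3}{2} \right)}}{75} - \frac{3}{10 x - 15} is an antiderivative of f.
Check: d/dx[- \frac{29 \log{\left(x - 4 \right)}}{75} + \frac{29 \log{\left(x - \frac{3}{2} \right)}}{75} - \frac{3}{10 x - 15}] = \frac{3 - 8 x}{12 x^{3} - 84 x^{2} + 171 x - 108}, which equals f(x).
F(6) = - \frac{29 \log{\left(2 \right)}}{75} - \frac{1}{15} + \frac{29 \log{\left(\frac{9}{2} \right)}}{75}; F(5) = - \frac{3}{35} + \frac{29 \log{\left(\frac{7}{2} \right)}}{75}.
Integral = F(6) - F(5) = - \frac{29 \log{\left(\frac{7}{2} \right)}}{75} - \frac{29 \log{\left(2 \right)}}{75} + \frac{2}{105} + \frac{29 \log{\left(\frac{9}{2} \right)}}{75}.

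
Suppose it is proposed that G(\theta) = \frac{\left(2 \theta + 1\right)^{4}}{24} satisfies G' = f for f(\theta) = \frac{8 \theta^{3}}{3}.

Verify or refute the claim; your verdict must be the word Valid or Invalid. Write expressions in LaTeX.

d/d\theta[G] = \frac{8 \theta^{3}}{3} + 4 \theta^{2} + 2 \theta + \frac{1}{3}
d/d\theta[G] - f(\theta) = 4 \theta^{2} + 2 \theta + \frac{1}{3} != 0.

Invalid: d/d\theta[G] - f = 4 \theta^{2} + 2 \theta + \frac{1}{3}, which is not 0.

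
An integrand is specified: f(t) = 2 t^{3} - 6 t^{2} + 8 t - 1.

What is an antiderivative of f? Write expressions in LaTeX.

The integrand splits into summands that can be handled one at a time.
Check: d/dt[\frac{t^{4}}{2} - 2 t^{3} + 4 t^{2} - t] = 2 t^{3} - 6 t^{2} + 8 t - 1 = f(t).

An antiderivative is F(t) = \frac{t^{4}}{2} - 2 t^{3} + 4 t^{2} - t.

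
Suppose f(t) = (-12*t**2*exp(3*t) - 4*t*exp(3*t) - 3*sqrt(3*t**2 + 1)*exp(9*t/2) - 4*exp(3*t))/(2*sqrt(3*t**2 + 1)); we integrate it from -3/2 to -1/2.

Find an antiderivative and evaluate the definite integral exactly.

Recognize the product-rule pattern: f = u'v + uv' with u = -2*sqrt(3*t**2 + 1)/3 - exp(3*t/2)/3, v = exp(3*t), so integration by parts undoes it.
F(t) = -(2*sqrt(3*t**2 + 1) + exp(3*t/2))*exp(3*t)/3 is an antiderivative of f.
Check: d/dt[-(2*sqrt(3*t**2 + 1) + exp(3*t/2))*exp(3*t)/3] = (-12*t**2*exp(3*t) - 4*t*exp(3*t) - 3*sqrt(3*t**2 + 1)*exp(9*t/2) - 4*exp(3*t))/(2*sqrt(3*t**2 + 1)) = f(t).
F(-1/2) = -sqrt(7)*exp(-3/2)/3 - exp(-9/4)/3; F(-3/2) = -sqrt(31)*exp(-9/2)/3 - exp(-27/4)/3.
Integral = F(-1/2) - F(-3/2) = -sqrt(7)*exp(-3/2)/3 - exp(-9/4)/3 + exp(-27/4)/3 + sqrt(31)*exp(-9/2)/3.

Antiderivative: F(t) = -(2*sqrt(3*t**2 + 1) + exp(3*t/2))*exp(3*t)/3; value = -sqrt(7)*exp(-3/2)/3 - exp(-9/4)/3 + exp(-27/4)/3 + sqrt(31)*exp(-9/2)/3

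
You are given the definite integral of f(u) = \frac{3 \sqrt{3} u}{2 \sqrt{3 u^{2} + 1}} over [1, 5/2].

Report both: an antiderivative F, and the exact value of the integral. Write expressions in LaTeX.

Antiderivative: F(u) = \frac{\sqrt{3} \sqrt{3 u^{2} + 1}}{2}; value = - \sqrt{3} + \frac{\sqrt{237}}{4}

f matches the chain-rule pattern g'(h)*h' with inner function h(u) = u^{2} + \frac{1}{3}; substituting w = h(u) collapses the integral.
F(u) = \frac{\sqrt{3} \sqrt{3 u^{2} + 1}}{2} is an antiderivative of f.
Check: d/du[\frac{\sqrt{3} \sqrt{3 u^{2} + 1}}{2}] = \frac{3 \sqrt{3} u}{2 \sqrt{3 u^{2} + 1}} = f(u).
F(5/2) = \frac{\sqrt{237}}{4}; F(1) = \sqrt{3}.
Integral = F(5/2) - F(1) = - \sqrt{3} + \frac{\sqrt{237}}{4}.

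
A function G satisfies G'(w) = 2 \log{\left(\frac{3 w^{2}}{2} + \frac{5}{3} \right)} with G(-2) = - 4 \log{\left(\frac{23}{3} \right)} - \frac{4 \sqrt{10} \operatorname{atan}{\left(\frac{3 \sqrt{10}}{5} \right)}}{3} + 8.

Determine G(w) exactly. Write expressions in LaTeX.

Differentiate the proposed G(w) back; it has to land on the given G'(w).
A general antiderivative is 2 w \log{\left(\frac{3 w^{2}}{2} + \frac{5}{3} \right)} - 4 w + \frac{4 \sqrt{10} \operatorname{atan}{\left(\frac{3 \sqrt{10} w}{10} \right)}}{3} + C.
The condition gives C = - 4 \log{\left(\frac{23}{3} \right)} - \frac{4 \sqrt{10} \operatorname{atan}{\left(\frac{3 \sqrt{10}}{5} \right)}}{3} + 8 - (- 4 \log{\left(\frac{23}{3} \right)} - \frac{4 \sqrt{10} \operatorname{atan}{\left(\frac{3 \sqrt{10}}{5} \right)}}{3} + 8) = 0.
So G(w) = \frac{2 \left(3 w \log{\left(\frac{3 w^{2}}{2} + \frac{5}{3} \right)} - 6 w + 2 \sqrt{10} \operatorname{atan}{\left(\frac{3 \sqrt{10} w}{10} \right)}\right)}{3}.
Check: d/dw[\frac{2 \left(3 w \log{\left(\frac{3 w^{2}}{2} + \frac{5}{3} \right)} - 6 w + 2 \sqrt{10} \operatorname{atan}{\left(\frac{3 \sqrt{10} w}{10} \right)}\right)}{3}] = 2 \log{\left(9 w^{2} + 10 \right)} - 2 \log{\left(6 \right)}, which equals G'(w).

G(w) = \frac{2 \left(3 w \log{\left(\frac{3 w^{2}}{2} + \frac{5}{3} \right)} - 6 w + 2 \sqrt{10} \operatorname{atan}{\left(\frac{3 \sqrt{10} w}{10} \right)}\right)}{3}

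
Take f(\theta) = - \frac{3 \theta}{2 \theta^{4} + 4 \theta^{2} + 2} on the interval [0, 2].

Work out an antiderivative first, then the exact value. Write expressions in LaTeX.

f matches the chain-rule pattern g'(h)*h' with inner function h(\theta) = 4 \theta^{2} + 4; substituting u = h(\theta) collapses the integral.
F(\theta) = \frac{3}{4 \theta^{2} + 4} is an antiderivative of f.
Check: d/d\theta[\frac{3}{4 \theta^{2} + 4}] = - \frac{3 \theta}{2 \theta^{4} + 4 \theta^{2} + 2} = f(\theta).
F(2) = \frac{3}{20}; F(0) = \frac{3}{4}.
Integral = F(2) - F(0) = - \frac{3}{5}.

Antiderivative: F(\theta) = \frac{3}{4 \theta^{2} + 4}; value = - \frac{3}{5}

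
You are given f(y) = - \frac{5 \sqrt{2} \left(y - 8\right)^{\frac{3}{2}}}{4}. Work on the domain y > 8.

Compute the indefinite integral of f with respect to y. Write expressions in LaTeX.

F(y) = - \frac{\sqrt{2} \left(y - 8\right)^{\frac{5}{2}}}{2} + C

A first test for any F(y): its y-derivative must equal f(y) identically.
Check: d/dy[- \frac{\sqrt{2} \left(y - 8\right)^{\frac{5}{2}}}{2}] = - \frac{5 \sqrt{2} y \sqrt{y - 8}}{4} + 10 \sqrt{2} \sqrt{y - 8}, which equals f(y).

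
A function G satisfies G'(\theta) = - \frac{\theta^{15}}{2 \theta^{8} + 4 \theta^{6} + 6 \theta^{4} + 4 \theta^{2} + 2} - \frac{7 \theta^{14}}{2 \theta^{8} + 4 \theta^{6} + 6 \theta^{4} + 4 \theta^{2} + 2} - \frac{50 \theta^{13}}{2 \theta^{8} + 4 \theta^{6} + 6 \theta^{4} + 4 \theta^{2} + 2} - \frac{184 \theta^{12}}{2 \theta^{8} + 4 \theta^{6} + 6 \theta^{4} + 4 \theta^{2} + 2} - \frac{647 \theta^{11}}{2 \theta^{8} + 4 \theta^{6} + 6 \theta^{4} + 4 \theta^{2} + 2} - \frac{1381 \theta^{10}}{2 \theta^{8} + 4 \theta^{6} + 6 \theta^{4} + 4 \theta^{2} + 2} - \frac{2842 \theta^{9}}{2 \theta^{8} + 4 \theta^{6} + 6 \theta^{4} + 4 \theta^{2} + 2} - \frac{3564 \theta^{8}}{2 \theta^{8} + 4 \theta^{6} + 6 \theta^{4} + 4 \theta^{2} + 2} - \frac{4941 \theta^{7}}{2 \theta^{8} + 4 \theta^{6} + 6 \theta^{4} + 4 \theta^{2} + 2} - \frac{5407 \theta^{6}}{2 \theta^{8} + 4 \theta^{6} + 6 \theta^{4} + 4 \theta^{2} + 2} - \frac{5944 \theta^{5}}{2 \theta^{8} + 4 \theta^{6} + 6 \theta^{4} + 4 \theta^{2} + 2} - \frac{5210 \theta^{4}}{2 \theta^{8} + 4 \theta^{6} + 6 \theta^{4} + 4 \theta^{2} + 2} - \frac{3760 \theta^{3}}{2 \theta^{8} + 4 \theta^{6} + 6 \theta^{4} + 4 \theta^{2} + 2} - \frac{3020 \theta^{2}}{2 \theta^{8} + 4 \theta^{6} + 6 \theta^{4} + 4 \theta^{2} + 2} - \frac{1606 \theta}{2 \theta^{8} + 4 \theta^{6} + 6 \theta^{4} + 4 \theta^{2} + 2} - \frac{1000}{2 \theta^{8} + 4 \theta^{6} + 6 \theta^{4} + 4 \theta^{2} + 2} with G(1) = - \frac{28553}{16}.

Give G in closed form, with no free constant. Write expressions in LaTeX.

G(\theta) = \frac{- \left(\theta^{2} + 2 \theta + 10\right)^{4} \left(\theta^{4} + \theta^{2} + 1\right) + 24}{16 \left(\theta^{4} + \theta^{2} + 1\right)}

The integrand splits into summands that can be handled one at a time.
A general antiderivative is - \left(\frac{\theta^{2}}{2} + \theta + 5\right)^{4} + \frac{3}{2 \left(\theta^{4} + \theta^{2} + 1\right)} + C.
The condition gives C = - \frac{28553}{16} - (- \frac{28553}{16}) = 0.
So G(\theta) = \frac{- \left(\theta^{2} + 2 \theta + 10\right)^{4} \left(\theta^{4} + \theta^{2} + 1\right) + 24}{16 \left(\theta^{4} + \theta^{2} + 1\right)}.
Check: d/d\theta[\frac{- \left(\theta^{2} + 2 \theta + 10\right)^{4} \left(\theta^{4} + \theta^{2} + 1\right) + 24}{16 \left(\theta^{4} + \theta^{2} + 1\right)}] = \frac{- \theta^{15} - 7 \theta^{14} - 50 \theta^{13} - 184 \theta^{12} - 647 \theta^{11} - 1381 \theta^{10} - 2842 \theta^{9} - 3564 \theta^{8} - 4941 \theta^{7} - 5407 \theta^{6} - 5944 \theta^{5} - 5210 \theta^{4} - 3760 \theta^{3} - 3020 \theta^{2} - 1606 \theta - 1000}{2 \theta^{8} + 4 \theta^{6} + 6 \theta^{4} + 4 \theta^{2} + 2}, which equals G'(\theta).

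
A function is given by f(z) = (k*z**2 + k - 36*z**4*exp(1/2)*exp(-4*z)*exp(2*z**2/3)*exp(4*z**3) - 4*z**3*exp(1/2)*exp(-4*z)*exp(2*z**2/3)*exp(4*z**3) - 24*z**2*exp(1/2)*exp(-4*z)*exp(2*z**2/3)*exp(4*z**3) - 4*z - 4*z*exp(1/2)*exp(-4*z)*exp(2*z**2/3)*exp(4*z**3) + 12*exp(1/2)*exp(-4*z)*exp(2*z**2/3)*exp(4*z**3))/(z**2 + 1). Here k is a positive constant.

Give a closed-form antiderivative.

Differentiate the proposed F(z) back; it has to land on f(z) exactly.
Check: d/dz[k*z - 2*log(z**2 + 1) - 3*exp(1/2)*exp(-4*z)*exp(2*z**2/3)*exp(4*z**3)] = (k*z**2*exp(4*z) + k*exp(4*z) - 36*z**4*exp(1/2)*exp(2*z**2/3)*exp(4*z**3) - 4*z**3*exp(1/2)*exp(2*z**2/3)*exp(4*z**3) - 24*z**2*exp(1/2)*exp(2*z**2/3)*exp(4*z**3) - 4*z*exp(4*z) - 4*z*exp(1/2)*exp(2*z**2/3)*exp(4*z**3) + 12*exp(1/2)*exp(2*z**2/3)*exp(4*z**3))/(z**2*exp(4*z) + exp(4*z)), which equals f(z).

An antiderivative is F(z) = k*z - 2*log(z**2 + 1) - 3*exp(1/2)*exp(-4*z)*exp(2*z**2/3)*exp(4*z**3).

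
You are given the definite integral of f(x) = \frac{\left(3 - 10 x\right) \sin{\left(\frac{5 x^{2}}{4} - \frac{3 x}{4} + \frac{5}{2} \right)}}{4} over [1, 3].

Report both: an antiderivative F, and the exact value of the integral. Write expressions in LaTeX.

f matches the chain-rule pattern g'(h)*h' with inner function h(x) = \frac{5 x^{2}}{4} - \frac{3 x}{4} + \frac{5}{2}; substituting u = h(x) collapses the integral.
F(x) = \cos{\left(\frac{5 x^{2}}{4} - \frac{3 x}{4} + \frac{5}{2} \right)} is an antiderivative of f.
Check: d/dx[\cos{\left(\frac{5 x^{2}}{4} - \frac{3 x}{4} + \frac{5}{2} \right)}] = - \frac{5 x \sin{\left(\frac{5 x^{2}}{4} - \frac{3 x}{4} + \frac{5}{2} \right)}}{2} + \frac{3 \sin{\left(\frac{5 x^{2}}{4} - \frac{3 x}{4} + \frac{5}{2} \right)}}{4}, which equals f(x).
F(3) = \cos{\left(\frac{23}{2} \right)}; F(1) = \cos{\left(3 \right)}.
Integral = F(3) - F(1) = \cos{\left(\frac{23}{2} \right)} - \cos{\left(3 \right)}.

Antiderivative: F(x) = \cos{\left(\frac{5 x^{2}}{4} - \frac{3 x}{4} + \frac{5}{2} \right)}; value = \cos{\left(\frac{23}{2} \right)} - \cos{\left(3 \right)}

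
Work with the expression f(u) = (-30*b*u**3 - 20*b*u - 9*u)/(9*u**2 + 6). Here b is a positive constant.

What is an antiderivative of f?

An antiderivative is F(u) = -5*b*u**2/3 - log(3*u**2/2 + 1)/2.

Differentiate the proposed F(u) back; it has to land on f(u) exactly.
Check: d/du[-5*b*u**2/3 - log(3*u**2/2 + 1)/2] = (-30*b*u**3 - 20*b*u - 9*u)/(9*u**2 + 6) = f(u).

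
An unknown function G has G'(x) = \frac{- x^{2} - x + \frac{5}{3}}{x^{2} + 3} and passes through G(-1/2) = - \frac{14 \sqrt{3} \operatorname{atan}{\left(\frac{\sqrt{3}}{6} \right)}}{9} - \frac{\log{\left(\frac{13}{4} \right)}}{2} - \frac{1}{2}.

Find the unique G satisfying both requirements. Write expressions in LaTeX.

G(x) = - \frac{18 x + 9 \log{\left(x^{2} + 3 \right)} - 28 \sqrt{3} \operatorname{atan}{\left(\frac{\sqrt{3} x}{3} \right)} + 18}{18}

A candidate passes only if d/dx[G] lands on the given G'(x) exactly.
A general antiderivative is - x - \frac{\log{\left(x^{2} + 3 \right)}}{2} + \frac{14 \sqrt{3} \operatorname{atan}{\left(\frac{\sqrt{3} x}{3} \right)}}{9} + C.
The condition gives C = - \frac{14 \sqrt{3} \operatorname{atan}{\left(\frac{\sqrt{3}}{6} \right)}}{9} - \frac{\log{\left(\frac{13}{4} \right)}}{2} - \frac{1}{2} - (- \frac{14 \sqrt{3} \operatorname{atan}{\left(\frac{\sqrt{3}}{6} \right)}}{9} - \frac{\log{\left(\frac{13}{4} \right)}}{2} + \frac{1}{2}) = -1.
So G(x) = - \frac{18 x + 9 \log{\left(x^{2} + 3 \right)} - 28 \sqrt{3} \operatorname{atan}{\left(\frac{\sqrt{3} x}{3} \right)} + 18}{18}.
Check: d/dx[- \frac{18 x + 9 \log{\left(x^{2} + 3 \right)} - 28 \sqrt{3} \operatorname{atan}{\left(\frac{\sqrt{3} x}{3} \right)} + 18}{18}] = \frac{- 3 x^{2} - 3 x + 5}{3 x^{2} + 9}, which equals G'(x).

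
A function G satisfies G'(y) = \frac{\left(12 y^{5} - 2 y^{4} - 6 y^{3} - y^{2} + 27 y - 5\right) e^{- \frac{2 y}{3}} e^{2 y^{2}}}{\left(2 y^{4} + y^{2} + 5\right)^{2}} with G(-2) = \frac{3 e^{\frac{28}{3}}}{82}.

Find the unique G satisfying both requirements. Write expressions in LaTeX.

G'(y) has the shape u'v + uv' for u = \frac{3}{4 \left(y^{4} + \frac{y^{2}}{2} + \frac{5}{2}\right)} and v = e^{2 y^{2} - \frac{2 y}{3}} — it is the derivative of the product u*v.
A general antiderivative is \frac{3 e^{2 y^{2} - \frac{2 y}{3}}}{4 \left(y^{4} + \frac{y^{2}}{2} + \frac{5}{2}\right)} + C.
The condition gives C = \frac{3 e^{\frac{28}{3}}}{82} - (\frac{3 e^{\frac{28}{3}}}{82}) = 0.
So G(y) = \frac{3 e^{2 y^{2}}}{4 y^{4} e^{\frac{2 y}{3}} + 2 y^{2} e^{\frac{2 y}{3}} + 10 e^{\frac{2 y}{3}}}.
Check: d/dy[\frac{3 e^{2 y^{2}}}{4 y^{4} e^{\frac{2 y}{3}} + 2 y^{2} e^{\frac{2 y}{3}} + 10 e^{\frac{2 y}{3}}}] = \frac{12 y^{5} e^{2 y^{2}} - 2 y^{4} e^{2 y^{2}} - 6 y^{3} e^{2 y^{2}} - y^{2} e^{2 y^{2}} + 27 y e^{2 y^{2}} - 5 e^{2 y^{2}}}{4 y^{8} e^{\frac{2 y}{3}} + 4 y^{6} e^{\frac{2 y}{3}} + 21 y^{4} e^{\frac{2 y}{3}} + 10 y^{2} e^{\frac{2 y}{3}} + 25 e^{\frac{2 y}{3}}}, which equals G'(y).

G(y) = \frac{3 e^{2 y^{2}}}{4 y^{4} e^{\frac{2 y}{3}} + 2 y^{2} e^{\frac{2 y}{3}} + 10 e^{\frac{2 y}{3}}}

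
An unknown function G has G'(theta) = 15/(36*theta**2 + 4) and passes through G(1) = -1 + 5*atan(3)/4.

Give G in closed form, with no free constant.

For G(theta) to be correct, d/dtheta[G] must agree with the stated G'(theta) identically.
A general antiderivative is 5*atan(3*theta)/4 + C.
The condition gives C = -1 + 5*atan(3)/4 - (5*atan(3)/4) = -1.
So G(theta) = 5*atan(3*theta)/4 - 1.
Check: d/dtheta[5*atan(3*theta)/4 - 1] = 15/(36*theta**2 + 4) = G'(theta).

G(theta) = 5*atan(3*theta)/4 - 1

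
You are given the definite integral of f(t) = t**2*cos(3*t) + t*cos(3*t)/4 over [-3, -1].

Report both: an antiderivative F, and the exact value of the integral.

Antiderivative: F(t) = t**2*sin(3*t)/3 + t*sin(3*t)/12 + 2*t*cos(3*t)/9 - 2*sin(3*t)/27 + cos(3*t)/36; value = 23*cos(9)/36 - 19*sin(3)/108 - 7*cos(3)/36 + 289*sin(9)/108

Integrate term by term and add the pieces.
F(t) = t**2*sin(3*t)/3 + t*sin(3*t)/12 + 2*t*cos(3*t)/9 - 2*sin(3*t)/27 + cos(3*t)/36 is an antiderivative of f.
Check: d/dt[t**2*sin(3*t)/3 + t*sin(3*t)/12 + 2*t*cos(3*t)/9 - 2*sin(3*t)/27 + cos(3*t)/36] = t**2*cos(3*t) + t*cos(3*t)/4 = f(t).
F(-1) = -19*sin(3)/108 - 7*cos(3)/36; F(-3) = -289*sin(9)/108 - 23*cos(9)/36.
Integral = F(-1) - F(-3) = 23*cos(9)/36 - 19*sin(3)/108 - 7*cos(3)/36 + 289*sin(9)/108.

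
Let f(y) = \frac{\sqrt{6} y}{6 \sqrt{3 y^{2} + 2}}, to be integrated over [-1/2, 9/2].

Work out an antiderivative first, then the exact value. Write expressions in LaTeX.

Antiderivative: F(y) = \frac{\sqrt{\frac{y^{2}}{2} + \frac{1}{3}}}{3}; value = - \frac{\sqrt{66}}{36} + \frac{\sqrt{1506}}{36}

f matches the chain-rule pattern g'(h)*h' with inner function h(y) = \frac{y^{2}}{2} + \frac{1}{3}; substituting u = h(y) collapses the integral.
F(y) = \frac{\sqrt{\frac{y^{2}}{2} + \frac{1}{3}}}{3} is an antiderivative of f.
Check: d/dy[\frac{\sqrt{\frac{y^{2}}{2} + \frac{1}{3}}}{3}] = \frac{\sqrt{6} y}{6 \sqrt{3 y^{2} + 2}} = f(y).
F(9/2) = \frac{\sqrt{1506}}{36}; F(-1/2) = \frac{\sqrt{66}}{36}.
Integral = F(9/2) - F(-1/2) = - \frac{\sqrt{66}}{36} + \frac{\sqrt{1506}}{36}.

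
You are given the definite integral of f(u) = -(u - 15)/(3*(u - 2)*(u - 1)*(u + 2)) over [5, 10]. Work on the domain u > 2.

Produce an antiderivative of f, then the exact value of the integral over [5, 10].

Antiderivative: F(u) = (39*log(u - 2) - 56*log(u - 1) + 17*log(u + 2))/36; value = -14*log(9)/9 - 13*log(3)/12 - 17*log(7)/36 + 17*log(12)/36 + 14*log(4)/9 + 13*log(8)/12

Factor the denominator (3*(u - 2)*(u - 1)*(u + 2)) and decompose: f = 17/(36*(u + 2)) - 14/(9*(u - 1)) + 13/(12*(u - 2)); each piece integrates to a log, atan, or power term.
F(u) = (39*log(u - 2) - 56*log(u - 1) + 17*log(u + 2))/36 is an antiderivative of f.
Check: d/du[(39*log(u - 2) - 56*log(u - 1) + 17*log(u + 2))/36] = (15 - u)/(3*u**3 - 3*u**2 - 12*u + 12), which equals f(u).
F(10) = -14*log(9)/9 + 17*log(12)/36 + 13*log(8)/12; F(5) = -14*log(4)/9 + 17*log(7)/36 + 13*log(3)/12.
Integral = F(10) - F(5) = -14*log(9)/9 - 13*log(3)/12 - 17*log(7)/36 + 17*log(12)/36 + 14*log(4)/9 + 13*log(8)/12.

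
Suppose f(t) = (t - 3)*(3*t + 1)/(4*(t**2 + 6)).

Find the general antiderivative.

An antiderivative F(t) passes only if d/dt[F] lands on f(t) exactly.
Check: d/dt[(6*t - 8*log(t**2 + 6) - 7*sqrt(6)*atan(sqrt(6)*t/6))/8] = (3*t**2 - 8*t - 3)/(4*t**2 + 24), which equals f(t).

F(t) = (6*t - 8*log(t**2 + 6) - 7*sqrt(6)*atan(sqrt(6)*t/6))/8 + C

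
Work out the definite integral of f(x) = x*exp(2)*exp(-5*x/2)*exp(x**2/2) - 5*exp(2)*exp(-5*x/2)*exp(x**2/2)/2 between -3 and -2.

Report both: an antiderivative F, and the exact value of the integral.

Antiderivative: F(x) = exp(2)*exp(-5*x/2)*exp(x**2/2); value = -exp(14) + exp(9)

The substitution u = x**2/2 - 5*x/2 + 2 works: f is exactly (dF/du)*(du/dx) for that inner function.
F(x) = exp(2)*exp(-5*x/2)*exp(x**2/2) is an antiderivative of f.
Check: d/dx[exp(2)*exp(-5*x/2)*exp(x**2/2)] = (2*x*exp(2)*exp(x**2/2) - 5*exp(2)*exp(x**2/2))*exp(-5*x/2)/2, which equals f(x).
F(-2) = exp(9); F(-3) = exp(14).
Integral = F(-2) - F(-3) = -exp(14) + exp(9).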